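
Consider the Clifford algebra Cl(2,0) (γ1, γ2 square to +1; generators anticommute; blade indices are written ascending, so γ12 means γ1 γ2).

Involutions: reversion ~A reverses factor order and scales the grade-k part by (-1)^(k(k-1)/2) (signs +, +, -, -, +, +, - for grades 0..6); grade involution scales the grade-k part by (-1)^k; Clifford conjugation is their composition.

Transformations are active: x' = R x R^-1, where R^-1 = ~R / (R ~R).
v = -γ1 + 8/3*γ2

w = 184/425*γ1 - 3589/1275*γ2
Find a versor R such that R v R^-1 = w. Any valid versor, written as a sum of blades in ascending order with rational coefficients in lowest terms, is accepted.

Why this works: both vectors square to 73/9, so q(v) = q(w) and R = v + w = -241/425*γ1 - 63/425*γ2 carries v to w — its own direction survives, the complement (v - w)/2 flips.
Answer: -241/425*γ1 - 63/425*γ2


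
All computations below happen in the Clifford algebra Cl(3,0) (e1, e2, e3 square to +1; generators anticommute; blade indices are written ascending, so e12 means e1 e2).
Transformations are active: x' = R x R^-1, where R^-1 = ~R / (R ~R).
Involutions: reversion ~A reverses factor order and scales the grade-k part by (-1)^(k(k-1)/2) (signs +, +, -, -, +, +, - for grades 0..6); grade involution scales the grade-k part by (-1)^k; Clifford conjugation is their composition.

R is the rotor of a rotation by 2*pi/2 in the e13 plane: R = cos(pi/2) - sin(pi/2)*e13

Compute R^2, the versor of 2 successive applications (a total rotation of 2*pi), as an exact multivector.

The rotor phase is half the rotation angle and phases add under composition, so 2 steps in the e13 plane accumulate phase 2*(pi/2) = pi: R^2 = cos(pi) - sin(pi)*e13.
cos(pi) = -1 and sin(pi) = 0, so R^2 = -1. The total rotation 2*pi is 1 full turn, so every vector returns to itself, yet the rotor is -1, on the OTHER sheet of the double cover (an odd number of 2*pi turns).
Answer: -1


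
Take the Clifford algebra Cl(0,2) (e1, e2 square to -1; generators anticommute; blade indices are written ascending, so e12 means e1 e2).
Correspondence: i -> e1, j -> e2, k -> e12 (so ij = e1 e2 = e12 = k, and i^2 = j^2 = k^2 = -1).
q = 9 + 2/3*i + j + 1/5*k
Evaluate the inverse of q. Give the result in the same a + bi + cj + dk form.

In blades: q = 9 + 2/3*e1 + e2 + 1/5*e12.
With qbar = 9 - 2/3*e1 - e2 - 1/5*e12 (scalar fixed, mapped units negated), q qbar = 18559/225 (the sum of squared coefficients), so q^-1 = qbar / (18559/225) = 2025/18559 - 150/18559*e1 - 225/18559*e2 - 45/18559*e12; translating back:
Answer: 2025/18559 - 150/18559*i - 225/18559*j - 45/18559*k


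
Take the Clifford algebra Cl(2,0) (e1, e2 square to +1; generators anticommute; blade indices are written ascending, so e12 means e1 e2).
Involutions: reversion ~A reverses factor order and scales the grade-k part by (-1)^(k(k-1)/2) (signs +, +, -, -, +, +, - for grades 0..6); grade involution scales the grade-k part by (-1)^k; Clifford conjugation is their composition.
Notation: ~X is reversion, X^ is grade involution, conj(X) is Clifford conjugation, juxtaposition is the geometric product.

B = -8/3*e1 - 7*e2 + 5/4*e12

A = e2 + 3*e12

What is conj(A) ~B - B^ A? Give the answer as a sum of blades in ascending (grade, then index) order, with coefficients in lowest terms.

first term: 13/4 + 79/4*e1 - 8*e2 - 8/3*e12
second term: 13/4 - 79/4*e1 + 8*e2 + 8/3*e12
Answer: 79/2*e1 - 16*e2 - 16/3*e12


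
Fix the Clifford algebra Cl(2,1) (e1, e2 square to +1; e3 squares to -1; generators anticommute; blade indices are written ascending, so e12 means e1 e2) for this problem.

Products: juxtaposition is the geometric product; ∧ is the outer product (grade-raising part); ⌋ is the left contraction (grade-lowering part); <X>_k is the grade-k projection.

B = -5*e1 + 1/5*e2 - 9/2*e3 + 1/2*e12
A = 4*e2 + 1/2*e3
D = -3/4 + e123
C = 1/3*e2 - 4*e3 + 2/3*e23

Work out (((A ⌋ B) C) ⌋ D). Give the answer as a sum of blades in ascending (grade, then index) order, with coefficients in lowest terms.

step 1: 61/20 - 2*e1
step 2: 61/60*e2 - 61/5*e3 - 2/3*e12 + 8*e13 + 61/30*e23 - 4/3*e123
step 3: -4/3 + 61/30*e1 - 8*e2 + 2/3*e3 + 61/5*e12 - 61/60*e13
Answer: -4/3 + 61/30*e1 - 8*e2 + 2/3*e3 + 61/5*e12 - 61/60*e13


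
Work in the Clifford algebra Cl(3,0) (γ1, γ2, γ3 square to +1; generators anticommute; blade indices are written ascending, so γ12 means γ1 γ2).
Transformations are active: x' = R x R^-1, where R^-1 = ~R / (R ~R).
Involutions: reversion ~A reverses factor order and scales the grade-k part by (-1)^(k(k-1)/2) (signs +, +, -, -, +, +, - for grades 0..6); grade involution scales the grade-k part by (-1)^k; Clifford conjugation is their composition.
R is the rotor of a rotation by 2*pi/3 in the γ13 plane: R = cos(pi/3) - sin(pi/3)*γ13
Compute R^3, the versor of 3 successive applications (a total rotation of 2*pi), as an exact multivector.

Because a rotor carries half the rotation angle, composing 3 copies of this γ13-plane rotor multiplies the phase: 3*(pi/3) = pi, hence R^3 = cos(pi) - sin(pi)*γ13.
cos(pi) = -1 and sin(pi) = 0, so R^3 = -1. The total rotation 2*pi is 1 full turn, so every vector returns to itself, yet the rotor is -1, on the OTHER sheet of the double cover (an odd number of 2*pi turns).
Answer: -1


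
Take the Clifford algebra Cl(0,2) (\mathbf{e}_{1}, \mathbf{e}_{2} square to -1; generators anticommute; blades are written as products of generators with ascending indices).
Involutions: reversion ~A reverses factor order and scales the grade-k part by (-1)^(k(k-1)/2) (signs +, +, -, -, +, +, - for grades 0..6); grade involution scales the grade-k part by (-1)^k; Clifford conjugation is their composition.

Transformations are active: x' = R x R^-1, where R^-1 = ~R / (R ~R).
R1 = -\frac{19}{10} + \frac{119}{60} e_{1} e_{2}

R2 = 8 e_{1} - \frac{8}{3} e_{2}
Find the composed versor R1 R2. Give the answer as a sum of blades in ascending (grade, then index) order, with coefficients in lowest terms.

Distribute over the terms of R1 (each basis-blade product reordered to ascending indices, repeated generators contracted through their squares):
(-\frac{19}{10}) R2 = -\frac{76}{5} e_{1} + \frac{76}{15} e_{2}
(\frac{119}{60} e_{1} e_{2}) R2 = \frac{238}{45} e_{1} + \frac{238}{15} e_{2}
Summing the partial products and collecting blades:
Answer: -\frac{446}{45} e_{1} + \frac{314}{15} e_{2}


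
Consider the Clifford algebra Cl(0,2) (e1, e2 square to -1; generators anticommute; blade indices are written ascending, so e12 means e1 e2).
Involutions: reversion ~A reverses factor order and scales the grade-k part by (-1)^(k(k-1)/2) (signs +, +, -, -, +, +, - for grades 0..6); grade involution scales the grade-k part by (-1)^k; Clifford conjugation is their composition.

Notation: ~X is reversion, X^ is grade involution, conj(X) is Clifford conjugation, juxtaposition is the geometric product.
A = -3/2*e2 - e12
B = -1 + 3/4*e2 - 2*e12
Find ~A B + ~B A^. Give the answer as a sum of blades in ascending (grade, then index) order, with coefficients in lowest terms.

first term: 25/8 + 9/4*e1 + 3/2*e2 - e12
second term: 7/8 - 15/4*e1 - 3/2*e2 + e12
Answer: 4 - 3/2*e1


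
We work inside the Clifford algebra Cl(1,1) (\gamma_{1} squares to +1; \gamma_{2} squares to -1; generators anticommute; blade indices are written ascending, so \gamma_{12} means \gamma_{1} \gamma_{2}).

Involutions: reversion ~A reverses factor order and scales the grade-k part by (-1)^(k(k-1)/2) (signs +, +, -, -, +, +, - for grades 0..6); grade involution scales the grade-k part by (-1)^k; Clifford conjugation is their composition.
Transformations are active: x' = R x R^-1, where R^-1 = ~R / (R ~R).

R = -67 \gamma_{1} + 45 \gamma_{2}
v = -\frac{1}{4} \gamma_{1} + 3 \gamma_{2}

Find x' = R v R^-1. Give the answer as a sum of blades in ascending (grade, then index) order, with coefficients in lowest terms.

~R = -67 \gamma_{1} + 45 \gamma_{2}, and R ~R = 2464, so R^-1 = ~R / (2464).
R v = -\frac{473}{4} - \frac{759}{4} \gamma_{12}
Answer: \frac{2993}{448} \gamma_{1} - \frac{3279}{448} \gamma_{2}


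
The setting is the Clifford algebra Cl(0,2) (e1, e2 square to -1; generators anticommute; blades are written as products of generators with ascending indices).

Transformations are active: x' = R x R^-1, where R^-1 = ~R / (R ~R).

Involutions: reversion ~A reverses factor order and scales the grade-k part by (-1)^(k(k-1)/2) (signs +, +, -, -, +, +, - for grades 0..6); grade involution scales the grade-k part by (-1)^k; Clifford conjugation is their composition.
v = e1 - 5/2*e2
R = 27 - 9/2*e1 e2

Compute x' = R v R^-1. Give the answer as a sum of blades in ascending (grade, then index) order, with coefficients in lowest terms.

~R = 27 + 9/2*e1 e2, and R ~R = 2997/4, so R^-1 = ~R / (2997/4).
R v = 63/4*e1 - 72*e2
Answer: 5/37*e1 - 199/74*e2


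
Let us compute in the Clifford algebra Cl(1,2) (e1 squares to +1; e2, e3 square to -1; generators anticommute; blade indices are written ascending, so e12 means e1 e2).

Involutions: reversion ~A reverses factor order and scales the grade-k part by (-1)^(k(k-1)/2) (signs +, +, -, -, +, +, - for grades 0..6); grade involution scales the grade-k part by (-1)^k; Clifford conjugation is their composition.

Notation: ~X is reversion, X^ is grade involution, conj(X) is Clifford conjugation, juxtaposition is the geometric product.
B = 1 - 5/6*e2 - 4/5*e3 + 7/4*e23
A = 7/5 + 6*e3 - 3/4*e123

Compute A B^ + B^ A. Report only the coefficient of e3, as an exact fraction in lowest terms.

first term: -17/5 + 21/16*e1 + 35/3*e2 + 178/25*e3 + 3/5*e12 - 5/8*e13 - 51/20*e23 - 3/4*e123
second term: -17/5 + 21/16*e1 - 28/3*e2 + 178/25*e3 + 3/5*e12 - 5/8*e13 + 149/20*e23 - 3/4*e123
Answer: 356/25


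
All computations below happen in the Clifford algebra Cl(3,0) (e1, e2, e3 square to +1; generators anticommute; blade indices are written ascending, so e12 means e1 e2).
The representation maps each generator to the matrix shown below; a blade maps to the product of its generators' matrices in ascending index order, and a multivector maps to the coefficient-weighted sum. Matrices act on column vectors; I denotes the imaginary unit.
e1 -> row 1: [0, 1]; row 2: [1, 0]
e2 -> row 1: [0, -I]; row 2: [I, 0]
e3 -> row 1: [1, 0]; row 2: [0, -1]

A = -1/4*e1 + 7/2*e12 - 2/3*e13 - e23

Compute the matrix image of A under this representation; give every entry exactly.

Bivector images (products of the table entries): rho(e12) = rho(e1)rho(e2) = row 1: [I, 0]; row 2: [0, -I]; rho(e13) = rho(e1)rho(e3) = row 1: [0, -1]; row 2: [1, 0]; rho(e23) = rho(e2)rho(e3) = row 1: [0, I]; row 2: [I, 0].
M = (-1/4)*rho(e1) + (7/2)*rho(e12) + (-2/3)*rho(e13) + (-1)*rho(e23), summed entrywise:
Answer: row 1: [7*I/2, 5/12 - I]; row 2: [-11/12 - I, -7*I/2]


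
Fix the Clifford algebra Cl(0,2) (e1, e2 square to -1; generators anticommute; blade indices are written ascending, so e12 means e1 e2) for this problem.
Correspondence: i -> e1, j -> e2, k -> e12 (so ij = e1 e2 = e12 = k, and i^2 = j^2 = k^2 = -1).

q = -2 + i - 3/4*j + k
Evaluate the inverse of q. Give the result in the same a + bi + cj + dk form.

In blades: q = -2 + e1 - 3/4*e2 + e12.
With qbar = -2 - e1 + 3/4*e2 - e12 (scalar fixed, mapped units negated), q qbar = 105/16 (the sum of squared coefficients), so q^-1 = qbar / (105/16) = -32/105 - 16/105*e1 + 4/35*e2 - 16/105*e12; translating back:
Answer: -32/105 - 16/105*i + 4/35*j - 16/105*k


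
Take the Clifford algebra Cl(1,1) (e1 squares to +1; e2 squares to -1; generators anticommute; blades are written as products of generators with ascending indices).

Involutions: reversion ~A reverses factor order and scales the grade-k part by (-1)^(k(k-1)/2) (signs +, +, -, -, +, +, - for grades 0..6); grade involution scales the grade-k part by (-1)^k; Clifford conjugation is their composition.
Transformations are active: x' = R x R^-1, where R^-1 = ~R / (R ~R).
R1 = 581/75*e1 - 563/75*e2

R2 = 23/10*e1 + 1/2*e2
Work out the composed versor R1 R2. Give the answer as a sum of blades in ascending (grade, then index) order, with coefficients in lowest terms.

Distribute over the terms of R1 (each basis-blade product reordered to ascending indices, repeated generators contracted through their squares):
(581/75*e1) R2 = 13363/750 + 581/150*e1 e2
(-563/75*e2) R2 = 563/150 + 12949/750*e1 e2
Summing the partial products and collecting blades:
Answer: 8089/375 + 7927/375*e1 e2


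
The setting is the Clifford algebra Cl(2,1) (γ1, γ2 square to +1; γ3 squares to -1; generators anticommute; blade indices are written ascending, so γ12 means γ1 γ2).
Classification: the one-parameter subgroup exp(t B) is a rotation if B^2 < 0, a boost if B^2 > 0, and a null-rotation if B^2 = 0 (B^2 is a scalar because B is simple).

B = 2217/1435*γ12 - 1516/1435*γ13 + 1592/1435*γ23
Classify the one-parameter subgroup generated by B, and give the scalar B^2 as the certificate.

B^2 term by term: the squares give (2217/1435)^2*(γ12)^2 + (-1516/1435)^2*(γ13)^2 + (1592/1435)^2*(γ23)^2 = 4915089/2059225*(-1) + 2298256/2059225*(+1) + 2534464/2059225*(+1) = -1/25 (each basis 2-blade squares to minus the product of its generators' squares); cross terms between blades sharing an index anticommute and cancel. So B^2 = -1/25.
Answer: rotation, certificate B^2 = -1/25. Key observation: B^2 = -1/25 is a conjugation invariant, so its sign decides the class regardless of the surface form of B.


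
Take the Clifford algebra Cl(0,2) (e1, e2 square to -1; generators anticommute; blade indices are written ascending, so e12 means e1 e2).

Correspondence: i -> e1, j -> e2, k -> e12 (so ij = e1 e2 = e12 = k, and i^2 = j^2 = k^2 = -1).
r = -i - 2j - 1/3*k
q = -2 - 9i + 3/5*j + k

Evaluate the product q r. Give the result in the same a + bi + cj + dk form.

In blades: q = -2 - 9*e1 + 3/5*e2 + e12, r = -e1 - 2*e2 - 1/3*e12.
Distribute q over r term by term (generator squares from the signature, products reordered to ascending indices): (-2)*r = 2*e1 + 4*e2 + 2/3*e12; (-9*e1)*r = -9 - 3*e2 + 18*e12; (3/5*e2)*r = 6/5 - 1/5*e1 + 3/5*e12; (e12)*r = 1/3 + 2*e1 - e2.
Sum: -112/15 + 19/5*e1 + 289/15*e12; translating back through the correspondence:
Answer: -112/15 + 19/5*i + 289/15*k


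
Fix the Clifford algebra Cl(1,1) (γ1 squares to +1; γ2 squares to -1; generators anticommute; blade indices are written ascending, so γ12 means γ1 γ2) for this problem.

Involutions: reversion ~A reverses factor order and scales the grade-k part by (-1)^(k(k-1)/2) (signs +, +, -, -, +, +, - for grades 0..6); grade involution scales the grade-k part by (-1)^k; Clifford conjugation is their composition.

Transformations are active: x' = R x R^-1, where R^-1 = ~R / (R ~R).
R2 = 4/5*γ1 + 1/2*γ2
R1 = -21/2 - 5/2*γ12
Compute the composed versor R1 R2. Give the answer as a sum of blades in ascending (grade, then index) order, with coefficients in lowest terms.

Distribute over the terms of R1 (each basis-blade product reordered to ascending indices, repeated generators contracted through their squares):
(-21/2) R2 = -42/5*γ1 - 21/4*γ2
(-5/2*γ12) R2 = 5/4*γ1 + 2*γ2
Summing the partial products and collecting blades:
Answer: -143/20*γ1 - 13/4*γ2


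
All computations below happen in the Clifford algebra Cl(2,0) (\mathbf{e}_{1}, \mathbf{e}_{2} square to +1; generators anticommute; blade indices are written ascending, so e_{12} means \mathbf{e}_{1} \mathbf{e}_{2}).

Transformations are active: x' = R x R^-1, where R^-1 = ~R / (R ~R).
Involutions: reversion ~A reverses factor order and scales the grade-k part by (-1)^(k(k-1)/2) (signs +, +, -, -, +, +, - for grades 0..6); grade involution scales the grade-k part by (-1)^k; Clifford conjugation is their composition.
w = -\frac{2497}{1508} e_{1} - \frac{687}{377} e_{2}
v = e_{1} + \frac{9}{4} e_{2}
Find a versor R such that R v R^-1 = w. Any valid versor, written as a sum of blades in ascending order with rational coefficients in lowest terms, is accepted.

R = v + w = -\frac{989}{1508} e_{1} + \frac{645}{1508} e_{2} works: the equal norms (\frac{97}{16}) guarantee its sandwich swaps v into w.
Answer: -\frac{989}{1508} e_{1} + \frac{645}{1508} e_{2}


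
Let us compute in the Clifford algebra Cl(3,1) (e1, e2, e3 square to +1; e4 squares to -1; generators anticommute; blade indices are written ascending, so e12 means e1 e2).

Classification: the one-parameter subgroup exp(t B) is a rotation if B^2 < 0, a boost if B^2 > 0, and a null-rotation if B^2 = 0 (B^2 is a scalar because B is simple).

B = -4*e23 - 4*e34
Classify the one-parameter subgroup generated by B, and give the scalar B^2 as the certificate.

B^2 term by term: the squares give (-4)^2*(e23)^2 + (-4)^2*(e34)^2 = 16*(-1) + 16*(+1) = 0 (each basis 2-blade squares to minus the product of its generators' squares); cross terms between blades sharing an index anticommute and cancel. So B^2 = 0.
Answer: null-rotation, certificate B^2 = 0. Why this suffices: the scalar 0 survives any versor conjugation, so its sign alone determines the class however B is presented.


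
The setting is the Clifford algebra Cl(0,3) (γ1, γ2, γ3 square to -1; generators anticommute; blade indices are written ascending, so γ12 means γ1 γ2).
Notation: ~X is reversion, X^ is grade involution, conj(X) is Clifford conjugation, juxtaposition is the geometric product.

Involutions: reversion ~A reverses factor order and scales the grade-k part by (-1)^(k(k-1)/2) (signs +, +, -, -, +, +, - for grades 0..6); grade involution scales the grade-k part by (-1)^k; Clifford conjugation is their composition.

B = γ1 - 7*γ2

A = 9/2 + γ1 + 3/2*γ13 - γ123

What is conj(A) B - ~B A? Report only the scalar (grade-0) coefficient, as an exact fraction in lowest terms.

first term: 1 + 9/2*γ1 - 63/2*γ2 - 3/2*γ3 + 7*γ12 + 7*γ13 + γ23 - 21/2*γ123
second term: -1 + 9/2*γ1 - 63/2*γ2 - 3/2*γ3 + 7*γ12 + 7*γ13 + γ23 + 21/2*γ123
Answer: 2


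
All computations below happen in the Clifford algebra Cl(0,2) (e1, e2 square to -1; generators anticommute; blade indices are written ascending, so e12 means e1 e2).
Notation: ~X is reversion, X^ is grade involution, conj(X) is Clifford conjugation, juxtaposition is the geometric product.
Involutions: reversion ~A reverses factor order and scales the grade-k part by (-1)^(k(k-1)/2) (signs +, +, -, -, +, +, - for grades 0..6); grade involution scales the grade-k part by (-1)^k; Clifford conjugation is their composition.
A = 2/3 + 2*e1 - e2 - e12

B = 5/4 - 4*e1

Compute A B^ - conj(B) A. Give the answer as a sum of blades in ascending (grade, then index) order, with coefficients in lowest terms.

first term: -43/6 + 31/6*e1 - 21/4*e2 + 11/4*e12
second term: -43/6 + 31/6*e1 + 11/4*e2 - 21/4*e12
Answer: -8*e2 + 8*e12


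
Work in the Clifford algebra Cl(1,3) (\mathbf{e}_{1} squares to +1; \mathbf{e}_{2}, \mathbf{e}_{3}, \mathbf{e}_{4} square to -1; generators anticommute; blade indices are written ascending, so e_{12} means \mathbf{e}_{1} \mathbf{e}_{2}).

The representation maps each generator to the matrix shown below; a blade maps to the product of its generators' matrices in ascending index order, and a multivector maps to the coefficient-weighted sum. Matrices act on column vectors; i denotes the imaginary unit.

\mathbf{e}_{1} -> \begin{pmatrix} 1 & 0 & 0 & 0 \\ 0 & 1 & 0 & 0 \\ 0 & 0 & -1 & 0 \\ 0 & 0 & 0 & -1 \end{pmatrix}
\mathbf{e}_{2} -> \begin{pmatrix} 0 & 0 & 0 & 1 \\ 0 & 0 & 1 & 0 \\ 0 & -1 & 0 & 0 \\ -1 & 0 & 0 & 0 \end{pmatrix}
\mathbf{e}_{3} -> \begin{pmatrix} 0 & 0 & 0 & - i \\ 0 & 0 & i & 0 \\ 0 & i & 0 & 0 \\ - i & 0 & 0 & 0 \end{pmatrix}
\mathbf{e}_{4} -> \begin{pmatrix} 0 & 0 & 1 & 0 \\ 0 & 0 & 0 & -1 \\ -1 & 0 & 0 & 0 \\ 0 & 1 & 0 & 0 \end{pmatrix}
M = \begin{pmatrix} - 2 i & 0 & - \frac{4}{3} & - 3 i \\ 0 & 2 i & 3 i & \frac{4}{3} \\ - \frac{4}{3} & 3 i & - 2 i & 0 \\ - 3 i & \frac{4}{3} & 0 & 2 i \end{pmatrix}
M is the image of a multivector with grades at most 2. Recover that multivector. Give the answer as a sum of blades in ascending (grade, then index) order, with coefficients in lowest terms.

Method: the blade images are trace-orthogonal — tr(rho(e_A) rho(e_B)^-1) = 4 if A = B and 0 otherwise — and rho(e_A)^-1 = (e_A)^2 * rho(e_A) with (e_A)^2 = +1 or -1, so the coefficient of e_A in the preimage is (e_A)^2 * tr(M rho(e_A))/4.
Nonzero projections over blades of grade <= 2: e_{3}: (e_{3})^2 = -1, tr(M rho(e_{3})) = -12, coefficient 3; e_{14}: (e_{14})^2 = +1, tr(M rho(e_{14})) = - \frac{16}{3}, coefficient -\frac{4}{3}; e_{23}: (e_{23})^2 = -1, tr(M rho(e_{23})) = -8, coefficient 2. Every other blade of grade <= 2 projects to 0.
Answer: 3 e_{3} - \frac{4}{3} e_{14} + 2 e_{23}


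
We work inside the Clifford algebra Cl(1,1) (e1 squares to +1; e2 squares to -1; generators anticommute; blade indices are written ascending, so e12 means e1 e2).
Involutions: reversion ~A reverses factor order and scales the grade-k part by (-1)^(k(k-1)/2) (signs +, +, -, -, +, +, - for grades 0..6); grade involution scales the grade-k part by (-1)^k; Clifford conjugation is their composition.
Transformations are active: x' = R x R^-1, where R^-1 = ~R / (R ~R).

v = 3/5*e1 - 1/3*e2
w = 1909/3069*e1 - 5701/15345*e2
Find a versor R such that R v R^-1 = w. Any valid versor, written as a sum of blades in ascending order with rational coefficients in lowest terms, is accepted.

Key observation: q(v) = q(w) = 56/225 (sandwiches preserve the norm), so R = v + w = 18752/15345*e1 - 10816/15345*e2 works whenever it is invertible — the component of v along it is kept and (v - w)/2 reverses, sending v to w.
Answer: 18752/15345*e1 - 10816/15345*e2


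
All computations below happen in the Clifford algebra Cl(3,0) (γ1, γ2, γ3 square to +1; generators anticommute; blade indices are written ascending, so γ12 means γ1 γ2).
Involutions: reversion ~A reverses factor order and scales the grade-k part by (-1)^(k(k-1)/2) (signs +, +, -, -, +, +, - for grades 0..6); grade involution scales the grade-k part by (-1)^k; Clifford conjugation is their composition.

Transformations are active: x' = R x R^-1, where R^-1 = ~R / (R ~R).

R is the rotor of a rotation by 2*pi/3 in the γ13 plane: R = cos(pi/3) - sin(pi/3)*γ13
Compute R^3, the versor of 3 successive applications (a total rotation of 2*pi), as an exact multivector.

The rotor phase is half the rotation angle and phases add under composition, so 3 steps in the γ13 plane accumulate phase 3*(pi/3) = pi: R^3 = cos(pi) - sin(pi)*γ13.
cos(pi) = -1 and sin(pi) = 0, so R^3 = -1. The total rotation 2*pi is 1 full turn, so every vector returns to itself, yet the rotor is -1, on the OTHER sheet of the double cover (an odd number of 2*pi turns).
Answer: -1


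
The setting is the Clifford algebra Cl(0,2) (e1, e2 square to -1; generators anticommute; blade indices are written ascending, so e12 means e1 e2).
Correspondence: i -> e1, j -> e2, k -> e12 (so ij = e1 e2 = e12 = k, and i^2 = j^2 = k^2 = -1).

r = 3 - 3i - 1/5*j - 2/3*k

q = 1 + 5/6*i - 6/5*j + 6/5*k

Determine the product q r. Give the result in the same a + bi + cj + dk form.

In blades: q = 1 + 5/6*e1 - 6/5*e2 + 6/5*e12, r = 3 - 3*e1 - 1/5*e2 - 2/3*e12.
Distribute q over r term by term (generator squares from the signature, products reordered to ascending indices): (1)*r = 3 - 3*e1 - 1/5*e2 - 2/3*e12; (5/6*e1)*r = 5/2 + 5/2*e1 + 5/9*e2 - 1/6*e12; (-6/5*e2)*r = -6/25 + 4/5*e1 - 18/5*e2 - 18/5*e12; (6/5*e12)*r = 4/5 + 6/25*e1 - 18/5*e2 + 18/5*e12.
Sum: 303/50 + 27/50*e1 - 308/45*e2 - 5/6*e12; translating back through the correspondence:
Answer: 303/50 + 27/50*i - 308/45*j - 5/6*k


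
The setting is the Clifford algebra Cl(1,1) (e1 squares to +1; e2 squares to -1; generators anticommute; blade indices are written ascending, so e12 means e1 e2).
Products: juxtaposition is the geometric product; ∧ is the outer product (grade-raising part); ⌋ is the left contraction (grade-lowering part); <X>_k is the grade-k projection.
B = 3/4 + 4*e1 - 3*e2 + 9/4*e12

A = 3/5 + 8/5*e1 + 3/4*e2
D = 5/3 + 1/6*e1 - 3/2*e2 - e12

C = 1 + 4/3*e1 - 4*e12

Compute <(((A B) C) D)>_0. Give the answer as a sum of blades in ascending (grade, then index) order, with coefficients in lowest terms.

step 1: 91/10 + 423/80*e1 + 189/80*e2 - 129/20*e12
step 2: 839/20 + 1913/240*e1 - 163/16*e2 - 46*e12
step 3: 36707/360 - 13873/360*e1 - 1925/24*e2 - 1031/8*e12
step 4: 36707/360
Answer: 36707/360


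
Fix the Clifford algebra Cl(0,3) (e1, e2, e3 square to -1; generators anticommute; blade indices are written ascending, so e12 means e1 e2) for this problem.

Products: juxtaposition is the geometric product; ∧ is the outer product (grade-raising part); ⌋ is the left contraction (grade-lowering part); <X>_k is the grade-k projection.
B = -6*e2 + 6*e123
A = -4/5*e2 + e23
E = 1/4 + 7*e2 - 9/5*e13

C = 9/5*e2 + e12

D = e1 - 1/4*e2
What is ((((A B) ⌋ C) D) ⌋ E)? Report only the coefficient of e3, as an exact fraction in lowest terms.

step 1: -24/5 - 6*e1 - 6*e3 - 24/5*e13
step 2: -66/25*e2 - 24/5*e12
step 3: -33/50 - 6/5*e1 - 24/5*e2 + 66/25*e12
step 4: 6687/200 - 231/50*e2 - 54/25*e3 + 297/250*e13
Answer: -54/25


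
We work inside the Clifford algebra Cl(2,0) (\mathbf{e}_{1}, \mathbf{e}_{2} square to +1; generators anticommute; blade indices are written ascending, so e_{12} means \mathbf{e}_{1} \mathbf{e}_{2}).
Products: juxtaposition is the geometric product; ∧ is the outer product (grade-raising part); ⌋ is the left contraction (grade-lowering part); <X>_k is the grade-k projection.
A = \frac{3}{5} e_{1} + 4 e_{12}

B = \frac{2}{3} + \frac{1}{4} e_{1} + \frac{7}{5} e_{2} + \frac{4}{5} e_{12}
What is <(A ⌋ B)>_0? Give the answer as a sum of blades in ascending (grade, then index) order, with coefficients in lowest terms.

step 1: -\frac{61}{20} + \frac{12}{25} e_{2}
step 2: -\frac{61}{20}
Answer: -\frac{61}{20}


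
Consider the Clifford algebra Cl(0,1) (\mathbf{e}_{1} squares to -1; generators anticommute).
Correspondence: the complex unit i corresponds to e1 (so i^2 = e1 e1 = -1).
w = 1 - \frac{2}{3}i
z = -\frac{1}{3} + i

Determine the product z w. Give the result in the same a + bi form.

In blades: z = -\frac{1}{3} + e_{1}, w = 1 - \frac{2}{3} e_{1}.
Distribute z over w term by term (generator squares from the signature, products reordered to ascending indices): (-\frac{1}{3})*w = -\frac{1}{3} + \frac{2}{9} e_{1}; (e_{1})*w = \frac{2}{3} + e_{1}.
Sum: \frac{1}{3} + \frac{11}{9} e_{1}; translating back through the correspondence:
Answer: \frac{1}{3} + \frac{11}{9}i


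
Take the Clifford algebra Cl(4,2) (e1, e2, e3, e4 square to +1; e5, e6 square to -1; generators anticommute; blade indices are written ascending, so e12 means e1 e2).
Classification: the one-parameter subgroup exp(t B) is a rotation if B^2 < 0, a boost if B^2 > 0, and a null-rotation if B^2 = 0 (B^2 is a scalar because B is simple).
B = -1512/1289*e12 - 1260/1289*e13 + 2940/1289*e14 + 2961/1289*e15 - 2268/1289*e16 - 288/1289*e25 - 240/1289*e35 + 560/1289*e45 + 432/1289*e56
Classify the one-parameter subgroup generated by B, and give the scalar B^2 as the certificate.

B^2 term by term: the squares give (-1512/1289)^2*(e12)^2 + (-1260/1289)^2*(e13)^2 + (2940/1289)^2*(e14)^2 + (2961/1289)^2*(e15)^2 + (-2268/1289)^2*(e16)^2 + (-288/1289)^2*(e25)^2 + (-240/1289)^2*(e35)^2 + (560/1289)^2*(e45)^2 + (432/1289)^2*(e56)^2 = 2286144/1661521*(-1) + 1587600/1661521*(-1) + 8643600/1661521*(-1) + 8767521/1661521*(+1) + 5143824/1661521*(+1) + 82944/1661521*(+1) + 57600/1661521*(+1) + 313600/1661521*(+1) + 186624/1661521*(-1) = 1 (each basis 2-blade squares to minus the product of its generators' squares); cross terms between blades sharing an index anticommute and cancel; the commuting (index-disjoint) pairs give grade-4 terms 2*c*c'*(blade product), which cancel blade by blade — e1235: 725760/1661521 - 725760/1661521 = 0; e1245: -1693440/1661521 + 1693440/1661521 = 0; e1256: -1306368/1661521 + 1306368/1661521 = 0; e1345: -1411200/1661521 + 1411200/1661521 = 0; e1356: -1088640/1661521 + 1088640/1661521 = 0; e1456: 2540160/1661521 - 2540160/1661521 = 0 — confirming B is simple. So B^2 = 1.
Answer: boost, certificate B^2 = 1. Certificate logic: 1 is a conjugation-invariant scalar, so its sign fixes rotation versus boost versus null-rotation outright.


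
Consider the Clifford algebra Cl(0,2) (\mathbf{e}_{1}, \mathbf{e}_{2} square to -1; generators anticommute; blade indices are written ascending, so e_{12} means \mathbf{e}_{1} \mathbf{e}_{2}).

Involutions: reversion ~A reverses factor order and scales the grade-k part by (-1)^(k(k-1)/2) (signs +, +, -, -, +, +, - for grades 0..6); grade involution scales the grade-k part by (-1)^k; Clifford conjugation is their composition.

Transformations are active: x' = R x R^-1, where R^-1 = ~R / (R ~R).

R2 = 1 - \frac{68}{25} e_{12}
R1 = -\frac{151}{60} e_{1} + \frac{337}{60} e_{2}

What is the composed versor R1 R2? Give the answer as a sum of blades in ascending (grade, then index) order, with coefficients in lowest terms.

Distribute over the terms of R1 (each basis-blade product reordered to ascending indices, repeated generators contracted through their squares):
(-\frac{151}{60} e_{1}) R2 = -\frac{151}{60} e_{1} - \frac{2567}{375} e_{2}
(\frac{337}{60} e_{2}) R2 = -\frac{5729}{375} e_{1} + \frac{337}{60} e_{2}
Summing the partial products and collecting blades:
Answer: -\frac{8897}{500} e_{1} - \frac{1843}{1500} e_{2}


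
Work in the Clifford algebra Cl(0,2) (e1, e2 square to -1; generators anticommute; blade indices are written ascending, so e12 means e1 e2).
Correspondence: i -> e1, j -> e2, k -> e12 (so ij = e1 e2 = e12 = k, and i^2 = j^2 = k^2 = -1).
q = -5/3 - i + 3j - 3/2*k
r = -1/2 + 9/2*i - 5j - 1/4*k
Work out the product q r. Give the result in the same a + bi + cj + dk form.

In blades: q = -5/3 - e1 + 3*e2 - 3/2*e12, r = -1/2 + 9/2*e1 - 5*e2 - 1/4*e12.
Distribute q over r term by term (generator squares from the signature, products reordered to ascending indices): (-5/3)*r = 5/6 - 15/2*e1 + 25/3*e2 + 5/12*e12; (-e1)*r = 9/2 + 1/2*e1 - 1/4*e2 + 5*e12; (3*e2)*r = 15 - 3/4*e1 - 3/2*e2 - 27/2*e12; (-3/2*e12)*r = -3/8 - 15/2*e1 - 27/4*e2 + 3/4*e12.
Sum: 479/24 - 61/4*e1 - 1/6*e2 - 22/3*e12; translating back through the correspondence:
Answer: 479/24 - 61/4*i - 1/6*j - 22/3*k


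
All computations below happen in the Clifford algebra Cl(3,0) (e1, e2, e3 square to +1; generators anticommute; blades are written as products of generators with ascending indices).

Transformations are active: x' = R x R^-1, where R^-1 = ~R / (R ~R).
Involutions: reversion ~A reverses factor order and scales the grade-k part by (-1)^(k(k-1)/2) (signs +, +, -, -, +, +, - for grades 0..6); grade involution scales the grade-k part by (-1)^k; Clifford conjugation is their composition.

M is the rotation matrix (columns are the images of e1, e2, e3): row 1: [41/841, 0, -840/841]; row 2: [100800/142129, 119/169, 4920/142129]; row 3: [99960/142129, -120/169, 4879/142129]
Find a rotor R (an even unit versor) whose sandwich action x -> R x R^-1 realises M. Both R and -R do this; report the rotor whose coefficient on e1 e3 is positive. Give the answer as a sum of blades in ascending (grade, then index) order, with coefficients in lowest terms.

Method: write R = a + b12*e1 e2 + b13*e1 e3 + b23*e2 e3 with a^2 + b12^2 + b13^2 + b23^2 = 1 (so R^-1 = ~R). Expanding the columns R e_j ~R gives tr M = 4a^2 - 1 and, from the antisymmetric part, M21 - M12 = -4a*b12, M13 - M31 = 4a*b13, M32 - M23 = -4a*b23.
Here tr M = 111887/142129, so a^2 = (1 + tr M)/4 = 63504/142129 and a = ±252/377. Taking a = 252/377: M21 - M12 = 100800/142129, M13 - M31 = -241920/142129, M32 - M23 = -105840/142129, giving b12 = -100/377, b13 = -240/377, b23 = 105/377, i.e. R = 252/377 - 100/377*e1 e2 - 240/377*e1 e3 + 105/377*e2 e3.
Its e1 e3 coefficient is negative, so report the other preimage -R.
Answer: -252/377 + 100/377*e1 e2 + 240/377*e1 e3 - 105/377*e2 e3. Recall the cover is two-to-one: with M of trace 111887/142129, both preimages act alike, and the stated e1 e3 sign chooses the sheet.


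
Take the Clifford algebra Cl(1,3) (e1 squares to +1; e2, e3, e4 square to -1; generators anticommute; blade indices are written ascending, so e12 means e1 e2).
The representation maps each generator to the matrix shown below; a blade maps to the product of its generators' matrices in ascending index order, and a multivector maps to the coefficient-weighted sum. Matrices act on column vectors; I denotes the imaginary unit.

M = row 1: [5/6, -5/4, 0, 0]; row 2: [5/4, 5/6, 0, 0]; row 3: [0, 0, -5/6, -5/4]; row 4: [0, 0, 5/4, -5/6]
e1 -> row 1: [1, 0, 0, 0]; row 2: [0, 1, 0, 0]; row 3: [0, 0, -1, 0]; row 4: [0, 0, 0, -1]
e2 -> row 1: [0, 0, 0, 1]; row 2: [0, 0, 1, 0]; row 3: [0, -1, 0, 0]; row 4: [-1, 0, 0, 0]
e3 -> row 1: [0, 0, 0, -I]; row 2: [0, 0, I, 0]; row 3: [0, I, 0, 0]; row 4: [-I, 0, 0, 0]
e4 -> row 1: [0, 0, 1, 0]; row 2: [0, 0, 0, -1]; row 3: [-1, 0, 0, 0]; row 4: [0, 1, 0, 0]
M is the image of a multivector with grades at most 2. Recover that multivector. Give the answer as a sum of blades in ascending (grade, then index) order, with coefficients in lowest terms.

Method: the blade images are trace-orthogonal — tr(rho(e_A) rho(e_B)^-1) = 4 if A = B and 0 otherwise — and rho(e_A)^-1 = (e_A)^2 * rho(e_A) with (e_A)^2 = +1 or -1, so the coefficient of e_A in the preimage is (e_A)^2 * tr(M rho(e_A))/4.
Nonzero projections over blades of grade <= 2: e1: (e1)^2 = +1, tr(M rho(e1)) = 10/3, coefficient 5/6; e24: (e24)^2 = -1, tr(M rho(e24)) = 5, coefficient -5/4. Every other blade of grade <= 2 projects to 0.
Answer: 5/6*e1 - 5/4*e24


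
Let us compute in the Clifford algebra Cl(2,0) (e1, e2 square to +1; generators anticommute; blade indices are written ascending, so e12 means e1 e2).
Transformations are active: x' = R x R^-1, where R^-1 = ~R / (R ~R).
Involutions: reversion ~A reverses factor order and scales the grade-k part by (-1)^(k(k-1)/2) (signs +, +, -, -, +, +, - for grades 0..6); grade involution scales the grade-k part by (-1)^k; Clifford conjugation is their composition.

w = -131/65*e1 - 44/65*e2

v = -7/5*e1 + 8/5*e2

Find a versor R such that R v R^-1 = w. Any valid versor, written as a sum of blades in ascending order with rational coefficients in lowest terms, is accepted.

R = v + w = -222/65*e1 + 12/13*e2 works: the equal norms (113/25) guarantee its sandwich swaps v into w.
Answer: -222/65*e1 + 12/13*e2


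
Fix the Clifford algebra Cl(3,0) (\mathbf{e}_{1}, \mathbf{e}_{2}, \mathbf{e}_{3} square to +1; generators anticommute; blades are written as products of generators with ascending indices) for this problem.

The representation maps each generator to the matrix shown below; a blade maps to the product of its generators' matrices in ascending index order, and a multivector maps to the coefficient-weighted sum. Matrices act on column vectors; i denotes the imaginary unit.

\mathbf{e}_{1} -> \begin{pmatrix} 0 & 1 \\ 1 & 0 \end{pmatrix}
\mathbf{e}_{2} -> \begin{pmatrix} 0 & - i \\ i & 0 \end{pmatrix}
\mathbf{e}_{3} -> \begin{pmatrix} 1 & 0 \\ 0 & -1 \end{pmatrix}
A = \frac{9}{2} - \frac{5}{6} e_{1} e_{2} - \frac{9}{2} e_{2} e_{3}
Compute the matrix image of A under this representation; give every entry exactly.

Bivector images (products of the table entries): rho(e_{1} e_{2}) = rho(\mathbf{e}_{1})rho(\mathbf{e}_{2}) = \begin{pmatrix} i & 0 \\ 0 & - i \end{pmatrix}; rho(e_{2} e_{3}) = rho(\mathbf{e}_{2})rho(\mathbf{e}_{3}) = \begin{pmatrix} 0 & i \\ i & 0 \end{pmatrix}.
M = (\frac{9}{2})*1 + (-\frac{5}{6})*rho(e_{1} e_{2}) + (-\frac{9}{2})*rho(e_{2} e_{3}), summed entrywise (1 is the identity matrix):
Answer: \begin{pmatrix} \frac{9}{2} - \frac{5 i}{6} & - \frac{9 i}{2} \\ - \frac{9 i}{2} & \frac{9}{2} + \frac{5 i}{6} \end{pmatrix}


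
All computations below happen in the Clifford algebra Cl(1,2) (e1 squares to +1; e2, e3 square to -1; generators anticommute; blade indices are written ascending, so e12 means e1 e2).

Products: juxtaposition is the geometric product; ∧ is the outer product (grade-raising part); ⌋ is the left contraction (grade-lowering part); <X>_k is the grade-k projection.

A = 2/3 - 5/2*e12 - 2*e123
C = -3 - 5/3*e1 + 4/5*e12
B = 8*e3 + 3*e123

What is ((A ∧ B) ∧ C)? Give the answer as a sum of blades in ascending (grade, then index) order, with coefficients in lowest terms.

step 1: 16/3*e3 - 18*e123
step 2: -16*e3 + 80/9*e13 + 874/15*e123
Answer: -16*e3 + 80/9*e13 + 874/15*e123


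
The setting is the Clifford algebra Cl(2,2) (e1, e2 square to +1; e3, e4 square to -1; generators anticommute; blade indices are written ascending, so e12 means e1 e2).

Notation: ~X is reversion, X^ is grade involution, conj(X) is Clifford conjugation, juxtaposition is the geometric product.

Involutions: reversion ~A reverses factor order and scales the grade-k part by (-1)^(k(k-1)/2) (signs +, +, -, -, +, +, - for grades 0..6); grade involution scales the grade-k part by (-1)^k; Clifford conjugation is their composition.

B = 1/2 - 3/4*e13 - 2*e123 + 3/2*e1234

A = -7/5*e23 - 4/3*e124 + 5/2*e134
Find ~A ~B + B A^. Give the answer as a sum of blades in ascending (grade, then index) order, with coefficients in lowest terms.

first term: 14/5*e1 + 15/4*e2 - 2*e3 - 15/8*e4 - 21/20*e12 + 21/10*e14 + 7/10*e23 - 5*e24 + 8/3*e34 + 2/3*e124 - 5/4*e134 - e234
second term: 14/5*e1 - 15/4*e2 + 2*e3 + 15/8*e4 + 21/20*e12 - 21/10*e14 - 7/10*e23 - 5*e24 + 8/3*e34 + 2/3*e124 - 5/4*e134 - e234
Answer: 28/5*e1 - 10*e24 + 16/3*e34 + 4/3*e124 - 5/2*e134 - 2*e234


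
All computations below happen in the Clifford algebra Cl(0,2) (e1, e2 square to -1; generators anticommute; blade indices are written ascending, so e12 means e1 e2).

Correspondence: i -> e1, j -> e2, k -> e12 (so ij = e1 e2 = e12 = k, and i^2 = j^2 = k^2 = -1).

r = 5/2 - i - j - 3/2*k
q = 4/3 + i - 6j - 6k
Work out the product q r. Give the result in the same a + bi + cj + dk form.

In blades: q = 4/3 + e1 - 6*e2 - 6*e12, r = 5/2 - e1 - e2 - 3/2*e12.
Distribute q over r term by term (generator squares from the signature, products reordered to ascending indices): (4/3)*r = 10/3 - 4/3*e1 - 4/3*e2 - 2*e12; (e1)*r = 1 + 5/2*e1 + 3/2*e2 - e12; (-6*e2)*r = -6 + 9*e1 - 15*e2 - 6*e12; (-6*e12)*r = -9 - 6*e1 + 6*e2 - 15*e12.
Sum: -32/3 + 25/6*e1 - 53/6*e2 - 24*e12; translating back through the correspondence:
Answer: -32/3 + 25/6*i - 53/6*j - 24k


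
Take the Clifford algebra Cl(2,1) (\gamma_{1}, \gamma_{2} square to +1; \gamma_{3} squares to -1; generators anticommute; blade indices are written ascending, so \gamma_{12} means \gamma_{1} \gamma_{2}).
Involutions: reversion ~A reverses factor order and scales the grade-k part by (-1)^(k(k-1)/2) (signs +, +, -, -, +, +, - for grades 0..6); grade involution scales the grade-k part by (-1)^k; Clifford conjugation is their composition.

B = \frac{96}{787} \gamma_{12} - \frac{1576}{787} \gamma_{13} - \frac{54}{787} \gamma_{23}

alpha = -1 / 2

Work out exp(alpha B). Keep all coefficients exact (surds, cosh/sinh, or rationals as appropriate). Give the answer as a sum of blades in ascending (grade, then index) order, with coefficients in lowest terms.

B^2 term by term: the squares give (\frac{96}{787})^2*(\gamma_{12})^2 + (-\frac{1576}{787})^2*(\gamma_{13})^2 + (-\frac{54}{787})^2*(\gamma_{23})^2 = \frac{9216}{619369}*(-1) + \frac{2483776}{619369}*(+1) + \frac{2916}{619369}*(+1) = 4 (each basis 2-blade squares to minus the product of its generators' squares); cross terms between blades sharing an index anticommute and cancel. So B^2 = 4.
B^2 = 4 — the series telescopes hyperbolically here: l = 2, alpha*l = -1, so exp(alpha B) = cosh(-1) + (sinh(-1)/2)*B = \cosh{\left(1 \right)} + (- \frac{\sinh{\left(1 \right)}}{2})*B.
Answer: \cosh{\left(1 \right)} - \frac{48 \sinh{\left(1 \right)}}{787} \gamma_{12} + \frac{788 \sinh{\left(1 \right)}}{787} \gamma_{13} + \frac{27 \sinh{\left(1 \right)}}{787} \gamma_{23}


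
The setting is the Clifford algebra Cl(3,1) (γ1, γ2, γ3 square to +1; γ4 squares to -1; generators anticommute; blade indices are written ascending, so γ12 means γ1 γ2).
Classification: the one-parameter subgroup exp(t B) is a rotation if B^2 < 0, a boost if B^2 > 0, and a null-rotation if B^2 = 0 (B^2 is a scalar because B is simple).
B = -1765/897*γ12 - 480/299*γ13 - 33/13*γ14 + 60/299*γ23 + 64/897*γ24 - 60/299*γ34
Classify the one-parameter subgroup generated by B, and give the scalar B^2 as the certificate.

B^2 term by term: the squares give (-1765/897)^2*(γ12)^2 + (-480/299)^2*(γ13)^2 + (-33/13)^2*(γ14)^2 + (60/299)^2*(γ23)^2 + (64/897)^2*(γ24)^2 + (-60/299)^2*(γ34)^2 = 3115225/804609*(-1) + 230400/89401*(-1) + 1089/169*(+1) + 3600/89401*(-1) + 4096/804609*(+1) + 3600/89401*(+1) = 0 (each basis 2-blade squares to minus the product of its generators' squares); cross terms between blades sharing an index anticommute and cancel; the commuting (index-disjoint) pairs give grade-4 terms 2*c*c'*(blade product), which cancel blade by blade — γ1234: 70600/89401 + 20480/89401 - 3960/3887 = 0 — confirming B is simple. So B^2 = 0.
Answer: null-rotation, certificate B^2 = 0. The invariant at work: B^2 = 0 is unchanged by conjugation, hence its sign classifies the subgroup whatever basis B is written in.
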